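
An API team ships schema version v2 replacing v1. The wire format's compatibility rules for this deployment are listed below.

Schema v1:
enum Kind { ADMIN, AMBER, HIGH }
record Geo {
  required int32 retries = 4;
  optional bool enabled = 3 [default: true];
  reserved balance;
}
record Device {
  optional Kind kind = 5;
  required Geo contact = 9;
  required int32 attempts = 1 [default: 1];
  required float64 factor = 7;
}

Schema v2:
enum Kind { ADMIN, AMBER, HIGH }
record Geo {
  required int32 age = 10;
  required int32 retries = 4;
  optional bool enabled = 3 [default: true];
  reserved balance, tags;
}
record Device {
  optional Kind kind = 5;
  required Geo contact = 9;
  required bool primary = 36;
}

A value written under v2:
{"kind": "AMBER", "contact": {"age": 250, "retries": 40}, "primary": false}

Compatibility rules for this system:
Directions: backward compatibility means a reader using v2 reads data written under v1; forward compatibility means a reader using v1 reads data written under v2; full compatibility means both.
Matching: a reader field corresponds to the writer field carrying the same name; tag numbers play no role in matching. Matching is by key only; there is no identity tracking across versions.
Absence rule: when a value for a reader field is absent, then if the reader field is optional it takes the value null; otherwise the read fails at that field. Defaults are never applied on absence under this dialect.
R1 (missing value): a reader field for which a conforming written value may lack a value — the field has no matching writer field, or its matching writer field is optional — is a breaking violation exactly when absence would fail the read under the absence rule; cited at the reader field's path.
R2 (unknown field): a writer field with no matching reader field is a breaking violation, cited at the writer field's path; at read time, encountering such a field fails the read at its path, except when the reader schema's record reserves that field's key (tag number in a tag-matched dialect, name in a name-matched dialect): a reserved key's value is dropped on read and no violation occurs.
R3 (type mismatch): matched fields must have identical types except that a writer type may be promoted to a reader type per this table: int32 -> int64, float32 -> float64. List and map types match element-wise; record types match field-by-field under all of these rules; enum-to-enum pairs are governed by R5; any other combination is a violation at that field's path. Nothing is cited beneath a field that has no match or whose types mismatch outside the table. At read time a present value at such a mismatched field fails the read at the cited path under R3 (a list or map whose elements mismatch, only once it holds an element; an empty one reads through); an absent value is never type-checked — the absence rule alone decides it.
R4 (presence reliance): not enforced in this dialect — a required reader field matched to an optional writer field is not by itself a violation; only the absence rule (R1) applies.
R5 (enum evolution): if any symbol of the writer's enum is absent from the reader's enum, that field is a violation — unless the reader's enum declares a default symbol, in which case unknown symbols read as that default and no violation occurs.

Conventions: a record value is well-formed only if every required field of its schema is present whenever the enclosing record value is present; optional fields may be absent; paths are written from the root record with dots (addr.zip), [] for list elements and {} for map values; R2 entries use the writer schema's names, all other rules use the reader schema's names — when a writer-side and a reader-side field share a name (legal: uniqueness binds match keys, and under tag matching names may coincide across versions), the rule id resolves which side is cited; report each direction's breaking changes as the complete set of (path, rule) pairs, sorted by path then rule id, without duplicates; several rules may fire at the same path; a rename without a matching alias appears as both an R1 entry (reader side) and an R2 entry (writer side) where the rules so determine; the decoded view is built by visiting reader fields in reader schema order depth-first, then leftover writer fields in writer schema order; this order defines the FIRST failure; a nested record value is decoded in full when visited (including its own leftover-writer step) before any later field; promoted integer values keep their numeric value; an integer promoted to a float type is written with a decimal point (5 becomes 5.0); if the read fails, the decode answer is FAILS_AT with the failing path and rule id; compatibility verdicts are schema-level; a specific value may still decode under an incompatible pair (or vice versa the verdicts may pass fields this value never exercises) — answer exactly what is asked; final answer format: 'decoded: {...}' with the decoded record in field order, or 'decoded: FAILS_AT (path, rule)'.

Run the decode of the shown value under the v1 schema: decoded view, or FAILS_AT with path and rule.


each type pair in Device: writer, then reader
decode (reader v1):
  kind := "AMBER"
  contact.retries := 40
  contact.enabled := null (not supplied -> null)
  read fails at contact.age under R2 (unknown field)
  => FAILS_AT (contact.age, R2)
the rest of the Device diff is inert for this question:
  added field primary to record Device: required bool, tag 36 (in v2 it sits last) -> schema-level compatibility only; this Device value's decode is unchanged
  removed field attempts from record Device -> schema-level compatibility only; this Device value's decode is unchanged
  removed field factor from record Device -> schema-level compatibility only; this Device value's decode is unchanged

decoded: FAILS_AT (contact.age, R2)


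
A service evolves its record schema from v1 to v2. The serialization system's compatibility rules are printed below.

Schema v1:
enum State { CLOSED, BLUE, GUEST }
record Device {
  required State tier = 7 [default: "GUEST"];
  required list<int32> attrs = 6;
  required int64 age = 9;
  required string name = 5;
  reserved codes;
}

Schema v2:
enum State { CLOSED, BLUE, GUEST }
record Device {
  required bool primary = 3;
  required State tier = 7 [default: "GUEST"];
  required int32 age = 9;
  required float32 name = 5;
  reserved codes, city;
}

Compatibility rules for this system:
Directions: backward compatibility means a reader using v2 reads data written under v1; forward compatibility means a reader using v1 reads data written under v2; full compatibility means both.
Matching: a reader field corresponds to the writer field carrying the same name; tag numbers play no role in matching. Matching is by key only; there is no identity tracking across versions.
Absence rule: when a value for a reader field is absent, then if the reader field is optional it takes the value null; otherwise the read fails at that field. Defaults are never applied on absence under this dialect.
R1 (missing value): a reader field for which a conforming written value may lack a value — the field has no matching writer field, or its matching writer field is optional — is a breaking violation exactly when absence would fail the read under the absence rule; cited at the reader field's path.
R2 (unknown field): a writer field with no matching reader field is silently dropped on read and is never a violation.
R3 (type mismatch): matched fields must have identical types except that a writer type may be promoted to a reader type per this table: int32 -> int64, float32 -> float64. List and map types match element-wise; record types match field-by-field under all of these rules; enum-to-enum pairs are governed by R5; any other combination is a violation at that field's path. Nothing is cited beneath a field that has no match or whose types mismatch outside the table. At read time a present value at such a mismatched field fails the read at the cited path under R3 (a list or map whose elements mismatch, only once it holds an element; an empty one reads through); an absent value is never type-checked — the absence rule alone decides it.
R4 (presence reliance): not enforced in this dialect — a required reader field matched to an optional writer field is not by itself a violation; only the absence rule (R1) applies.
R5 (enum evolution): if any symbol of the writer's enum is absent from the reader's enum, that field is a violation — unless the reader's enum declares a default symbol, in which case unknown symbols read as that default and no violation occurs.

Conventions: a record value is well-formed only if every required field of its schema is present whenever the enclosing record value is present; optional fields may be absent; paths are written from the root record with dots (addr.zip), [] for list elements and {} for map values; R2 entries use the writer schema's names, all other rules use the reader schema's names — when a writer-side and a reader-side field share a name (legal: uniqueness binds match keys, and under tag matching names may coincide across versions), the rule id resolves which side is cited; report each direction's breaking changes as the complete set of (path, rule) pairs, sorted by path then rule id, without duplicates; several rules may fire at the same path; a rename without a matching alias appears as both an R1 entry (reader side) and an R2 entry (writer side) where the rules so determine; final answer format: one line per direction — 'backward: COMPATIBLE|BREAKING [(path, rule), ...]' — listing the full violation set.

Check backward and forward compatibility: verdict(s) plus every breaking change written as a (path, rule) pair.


backward: BREAKING [(age, R3), (name, R3), (primary, R1)]; forward: BREAKING [(attrs, R1), (name, R3)]

each type pair in Device: writer, then reader
backward analysis of Device with v2 as reader and v1 as writer:
  primary: no writer match
  writer required, State -> State: reader tier maps from writer tier
  writer required, int64 -> int32: reader age maps from writer age
  writer required, string -> float32: reader name maps from writer name
  attrs (writer side), unknown to reader
  R3 fires at age
  R3 fires at name
  R1 fires at primary
  backward on Device therefore BREAKING (3)
forward analysis of Device with v1 as reader and v2 as writer:
  writer required, State -> State: reader tier maps from writer tier
  attrs: no writer match
  writer required, int32 -> int64: reader age maps from writer age
  writer required, float32 -> string: reader name maps from writer name
  primary (writer side), unknown to reader
  R1 fires at attrs
  R3 fires at name
  forward on Device therefore BREAKING (2)


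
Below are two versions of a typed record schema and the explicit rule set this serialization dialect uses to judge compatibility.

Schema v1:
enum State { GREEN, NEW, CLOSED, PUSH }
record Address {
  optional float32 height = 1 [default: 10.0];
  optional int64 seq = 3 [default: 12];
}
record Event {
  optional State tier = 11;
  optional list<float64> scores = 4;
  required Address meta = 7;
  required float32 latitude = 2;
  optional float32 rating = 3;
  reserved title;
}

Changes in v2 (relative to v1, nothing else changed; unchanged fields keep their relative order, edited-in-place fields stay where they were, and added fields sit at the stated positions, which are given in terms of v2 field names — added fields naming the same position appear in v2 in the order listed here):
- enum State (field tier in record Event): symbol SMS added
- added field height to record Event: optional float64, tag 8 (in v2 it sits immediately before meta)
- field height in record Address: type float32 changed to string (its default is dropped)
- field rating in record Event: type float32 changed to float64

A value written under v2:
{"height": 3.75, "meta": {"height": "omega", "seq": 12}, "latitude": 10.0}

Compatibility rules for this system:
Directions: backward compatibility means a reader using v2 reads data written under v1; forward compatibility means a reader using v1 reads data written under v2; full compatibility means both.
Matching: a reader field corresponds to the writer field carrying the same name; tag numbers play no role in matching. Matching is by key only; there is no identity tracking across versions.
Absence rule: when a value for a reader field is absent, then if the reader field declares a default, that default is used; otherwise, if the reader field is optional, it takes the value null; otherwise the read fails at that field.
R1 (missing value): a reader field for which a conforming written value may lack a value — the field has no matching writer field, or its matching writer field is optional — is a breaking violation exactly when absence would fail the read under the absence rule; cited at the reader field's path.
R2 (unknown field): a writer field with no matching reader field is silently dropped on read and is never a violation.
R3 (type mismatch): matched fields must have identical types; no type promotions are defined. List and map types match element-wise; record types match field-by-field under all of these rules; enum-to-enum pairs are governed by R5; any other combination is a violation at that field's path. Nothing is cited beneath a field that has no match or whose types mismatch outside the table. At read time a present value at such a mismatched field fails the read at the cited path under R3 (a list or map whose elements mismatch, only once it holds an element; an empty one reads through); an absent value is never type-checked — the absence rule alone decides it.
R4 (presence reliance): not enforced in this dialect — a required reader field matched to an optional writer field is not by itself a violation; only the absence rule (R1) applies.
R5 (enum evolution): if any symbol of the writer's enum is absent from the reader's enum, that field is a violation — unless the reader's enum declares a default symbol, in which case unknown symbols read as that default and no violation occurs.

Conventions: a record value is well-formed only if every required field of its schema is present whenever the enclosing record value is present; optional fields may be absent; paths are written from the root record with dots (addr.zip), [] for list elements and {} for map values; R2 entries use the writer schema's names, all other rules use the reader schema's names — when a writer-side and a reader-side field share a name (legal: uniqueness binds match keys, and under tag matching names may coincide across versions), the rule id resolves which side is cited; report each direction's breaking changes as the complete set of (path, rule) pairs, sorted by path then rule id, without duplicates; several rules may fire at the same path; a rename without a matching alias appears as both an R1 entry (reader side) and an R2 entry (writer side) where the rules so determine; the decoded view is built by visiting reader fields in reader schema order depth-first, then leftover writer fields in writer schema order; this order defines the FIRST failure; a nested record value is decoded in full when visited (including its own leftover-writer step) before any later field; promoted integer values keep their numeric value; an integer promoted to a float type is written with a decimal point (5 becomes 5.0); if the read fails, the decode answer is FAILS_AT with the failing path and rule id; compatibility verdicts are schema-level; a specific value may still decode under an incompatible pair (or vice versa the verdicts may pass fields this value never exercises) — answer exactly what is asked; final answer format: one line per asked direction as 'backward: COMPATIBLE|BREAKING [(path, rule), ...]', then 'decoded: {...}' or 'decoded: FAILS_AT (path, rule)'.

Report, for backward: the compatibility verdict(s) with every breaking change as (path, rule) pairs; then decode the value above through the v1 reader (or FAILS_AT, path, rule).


in Event below, arrows point writer -> reader
backward analysis of Event with v2 as reader and v1 as writer:
  tier: State -> State, writer optional; from tier
  scores: list<float64> -> list<float64>, writer optional; from scores
  height has no writer counterpart
  meta: Address -> Address, writer required; from meta
  latitude: float32 -> float32, writer required; from latitude
  rating: float32 -> float64, writer optional; from rating
  meta.height: float32 -> string, writer optional; from meta.height
  meta.seq: int64 -> int64, writer optional; from meta.seq
  R3 fires at meta.height
  R3 fires at rating
  => backward verdict for Event: BREAKING, 2 violation(s)
decoding the Event value with the v1 reader:
  tier := null (absent, optional -> null)
  scores := null (absent, optional -> null)
  read fails at meta.height under R3
  => FAILS_AT (meta.height, R3)
remaining Event differences; none change what is asked:
  enum State (field tier in record Event): symbol SMS added -> its effect on Event is confined to the forward direction, not asked

backward: BREAKING [(meta.height, R3), (rating, R3)]; decoded: FAILS_AT (meta.height, R3)


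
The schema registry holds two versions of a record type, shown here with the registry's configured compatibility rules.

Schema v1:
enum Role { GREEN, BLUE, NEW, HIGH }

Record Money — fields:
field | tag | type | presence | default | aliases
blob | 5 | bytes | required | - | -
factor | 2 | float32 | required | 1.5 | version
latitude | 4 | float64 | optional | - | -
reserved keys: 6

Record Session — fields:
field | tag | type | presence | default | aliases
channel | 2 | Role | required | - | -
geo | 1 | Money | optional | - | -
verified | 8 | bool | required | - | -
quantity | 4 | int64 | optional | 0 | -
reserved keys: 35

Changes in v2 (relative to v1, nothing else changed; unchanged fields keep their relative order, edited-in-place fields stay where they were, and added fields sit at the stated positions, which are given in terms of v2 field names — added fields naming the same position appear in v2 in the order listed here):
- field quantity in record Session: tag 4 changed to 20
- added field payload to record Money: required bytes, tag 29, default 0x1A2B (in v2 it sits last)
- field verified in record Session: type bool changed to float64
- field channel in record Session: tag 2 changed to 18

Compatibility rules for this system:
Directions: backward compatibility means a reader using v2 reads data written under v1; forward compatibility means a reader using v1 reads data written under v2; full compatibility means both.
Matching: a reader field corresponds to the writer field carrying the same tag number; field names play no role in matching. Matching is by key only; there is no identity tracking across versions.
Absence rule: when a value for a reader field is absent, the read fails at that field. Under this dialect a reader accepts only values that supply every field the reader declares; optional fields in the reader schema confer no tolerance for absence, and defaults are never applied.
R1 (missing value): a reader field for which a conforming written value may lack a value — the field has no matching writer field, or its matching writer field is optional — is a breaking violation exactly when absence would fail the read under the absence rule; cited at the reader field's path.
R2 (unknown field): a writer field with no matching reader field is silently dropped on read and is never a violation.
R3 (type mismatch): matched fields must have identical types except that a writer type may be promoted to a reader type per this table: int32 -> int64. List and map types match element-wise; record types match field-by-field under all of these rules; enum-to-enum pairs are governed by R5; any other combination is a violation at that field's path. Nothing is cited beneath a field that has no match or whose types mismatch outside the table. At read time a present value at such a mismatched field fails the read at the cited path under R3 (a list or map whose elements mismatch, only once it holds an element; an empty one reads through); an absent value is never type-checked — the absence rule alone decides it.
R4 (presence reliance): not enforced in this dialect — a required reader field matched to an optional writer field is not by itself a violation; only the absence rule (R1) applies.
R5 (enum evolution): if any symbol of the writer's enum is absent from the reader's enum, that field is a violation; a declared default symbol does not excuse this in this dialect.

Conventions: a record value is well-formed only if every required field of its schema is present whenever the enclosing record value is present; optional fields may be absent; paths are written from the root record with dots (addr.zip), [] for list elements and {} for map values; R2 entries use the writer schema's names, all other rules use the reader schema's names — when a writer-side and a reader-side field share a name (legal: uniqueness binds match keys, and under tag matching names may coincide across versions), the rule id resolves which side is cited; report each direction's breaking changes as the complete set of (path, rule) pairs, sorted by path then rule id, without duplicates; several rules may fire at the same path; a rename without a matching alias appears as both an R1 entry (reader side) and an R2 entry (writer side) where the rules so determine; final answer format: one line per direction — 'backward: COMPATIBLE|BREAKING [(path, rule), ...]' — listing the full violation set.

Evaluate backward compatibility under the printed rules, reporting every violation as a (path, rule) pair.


backward: BREAKING [(channel, R1), (geo, R1), (geo.latitude, R1), (geo.payload, R1), (quantity, R1), (verified, R3)]

the writer's type comes first in each Session pair
backward pass over Session, reader schema v2, writer schema v1:
  channel has no writer counterpart
  geo: Money -> Money, writer optional; from geo
  verified: bool -> float64, writer required; from verified
  quantity has no writer counterpart
  writer channel: unknown to reader
  writer quantity: unknown to reader
  geo.blob: bytes -> bytes, writer required; from geo.blob
  geo.factor: float32 -> float32, writer required; from geo.factor
  geo.latitude: float64 -> float64, writer optional; from geo.latitude
  geo.payload has no writer counterpart
  rule R1 violated at channel
  rule R1 violated at geo
  rule R1 violated at geo.latitude
  rule R1 violated at geo.payload
  rule R1 violated at quantity
  rule R3 violated at verified
  backward on Session therefore BREAKING (6)
checking off the Session differences that do not matter here:
  field quantity in record Session: tag 4 changed to 20 -> no rule fires on it in Session's dialect; the asked verdict holds


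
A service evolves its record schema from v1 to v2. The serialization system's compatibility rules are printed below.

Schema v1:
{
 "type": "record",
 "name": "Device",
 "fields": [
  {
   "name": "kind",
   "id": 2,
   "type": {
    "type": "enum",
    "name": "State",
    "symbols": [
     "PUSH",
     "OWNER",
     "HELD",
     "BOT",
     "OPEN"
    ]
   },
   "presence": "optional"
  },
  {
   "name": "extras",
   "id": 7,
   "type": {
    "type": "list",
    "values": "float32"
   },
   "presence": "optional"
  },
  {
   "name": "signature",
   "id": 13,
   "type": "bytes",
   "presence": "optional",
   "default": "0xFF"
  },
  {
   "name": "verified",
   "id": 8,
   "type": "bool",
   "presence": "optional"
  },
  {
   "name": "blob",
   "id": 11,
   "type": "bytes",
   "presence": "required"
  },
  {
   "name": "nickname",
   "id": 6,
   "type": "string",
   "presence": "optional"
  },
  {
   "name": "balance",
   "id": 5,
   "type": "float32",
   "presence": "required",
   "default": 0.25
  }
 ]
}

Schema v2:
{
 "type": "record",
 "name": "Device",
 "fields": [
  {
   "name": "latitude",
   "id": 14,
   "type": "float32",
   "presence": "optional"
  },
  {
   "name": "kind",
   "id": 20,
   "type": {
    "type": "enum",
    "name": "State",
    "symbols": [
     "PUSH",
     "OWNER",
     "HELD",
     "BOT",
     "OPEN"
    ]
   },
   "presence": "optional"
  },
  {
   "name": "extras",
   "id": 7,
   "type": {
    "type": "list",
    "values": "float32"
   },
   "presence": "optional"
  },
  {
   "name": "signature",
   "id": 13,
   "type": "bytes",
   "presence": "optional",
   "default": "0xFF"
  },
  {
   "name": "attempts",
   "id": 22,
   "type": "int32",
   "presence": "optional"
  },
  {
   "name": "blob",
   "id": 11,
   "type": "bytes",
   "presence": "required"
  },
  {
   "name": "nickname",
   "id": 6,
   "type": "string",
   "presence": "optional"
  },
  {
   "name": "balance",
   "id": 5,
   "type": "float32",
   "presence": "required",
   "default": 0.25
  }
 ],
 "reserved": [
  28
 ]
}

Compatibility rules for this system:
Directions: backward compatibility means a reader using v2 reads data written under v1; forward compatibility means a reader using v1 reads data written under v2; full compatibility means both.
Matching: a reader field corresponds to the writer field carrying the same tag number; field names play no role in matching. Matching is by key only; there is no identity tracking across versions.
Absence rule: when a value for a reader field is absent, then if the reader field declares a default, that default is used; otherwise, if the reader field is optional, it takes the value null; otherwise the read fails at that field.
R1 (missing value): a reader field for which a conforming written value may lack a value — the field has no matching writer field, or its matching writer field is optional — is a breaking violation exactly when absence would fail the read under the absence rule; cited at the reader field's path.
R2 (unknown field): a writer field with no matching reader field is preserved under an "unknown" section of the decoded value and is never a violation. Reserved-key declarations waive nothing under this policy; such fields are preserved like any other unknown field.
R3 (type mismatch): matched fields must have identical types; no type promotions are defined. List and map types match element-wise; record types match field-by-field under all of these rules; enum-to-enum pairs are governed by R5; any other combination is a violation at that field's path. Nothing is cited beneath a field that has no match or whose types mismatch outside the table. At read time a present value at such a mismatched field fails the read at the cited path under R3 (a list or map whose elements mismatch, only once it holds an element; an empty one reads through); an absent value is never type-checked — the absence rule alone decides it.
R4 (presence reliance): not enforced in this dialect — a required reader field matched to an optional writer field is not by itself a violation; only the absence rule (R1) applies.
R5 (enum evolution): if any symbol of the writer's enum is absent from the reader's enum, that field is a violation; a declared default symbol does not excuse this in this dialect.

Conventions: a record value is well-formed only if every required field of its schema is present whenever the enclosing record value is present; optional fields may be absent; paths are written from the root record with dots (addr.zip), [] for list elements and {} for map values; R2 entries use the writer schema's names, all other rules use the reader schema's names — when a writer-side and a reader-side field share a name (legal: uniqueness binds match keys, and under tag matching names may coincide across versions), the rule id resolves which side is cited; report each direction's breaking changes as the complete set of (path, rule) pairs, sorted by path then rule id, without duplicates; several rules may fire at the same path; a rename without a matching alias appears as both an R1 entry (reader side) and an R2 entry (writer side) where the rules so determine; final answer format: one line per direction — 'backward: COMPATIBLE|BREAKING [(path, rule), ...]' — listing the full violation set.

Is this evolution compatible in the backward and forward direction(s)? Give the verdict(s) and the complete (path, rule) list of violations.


backward: COMPATIBLE []; forward: COMPATIBLE []

arrows below run writer -> reader for Device
backward on Device — v2 reading data written by v1:
  latitude has no writer counterpart
  kind has no writer counterpart
  extras: list<float32> -> list<float32>, writer optional; from extras
  signature: bytes -> bytes, writer optional; from signature
  attempts has no writer counterpart
  blob: bytes -> bytes, writer required; from blob
  nickname: string -> string, writer optional; from nickname
  balance: float32 -> float32, writer required; from balance
  kind (writer side), unknown to reader
  verified (writer side), unknown to reader
  nothing fires on Device: backward is COMPATIBLE
forward on Device — v1 reading data written by v2:
  kind has no writer counterpart
  extras: list<float32> -> list<float32>, writer optional; from extras
  signature: bytes -> bytes, writer optional; from signature
  verified has no writer counterpart
  blob: bytes -> bytes, writer required; from blob
  nickname: string -> string, writer optional; from nickname
  balance: float32 -> float32, writer required; from balance
  latitude (writer side), unknown to reader
  kind (writer side), unknown to reader
  attempts (writer side), unknown to reader
  nothing fires on Device: forward is COMPATIBLE


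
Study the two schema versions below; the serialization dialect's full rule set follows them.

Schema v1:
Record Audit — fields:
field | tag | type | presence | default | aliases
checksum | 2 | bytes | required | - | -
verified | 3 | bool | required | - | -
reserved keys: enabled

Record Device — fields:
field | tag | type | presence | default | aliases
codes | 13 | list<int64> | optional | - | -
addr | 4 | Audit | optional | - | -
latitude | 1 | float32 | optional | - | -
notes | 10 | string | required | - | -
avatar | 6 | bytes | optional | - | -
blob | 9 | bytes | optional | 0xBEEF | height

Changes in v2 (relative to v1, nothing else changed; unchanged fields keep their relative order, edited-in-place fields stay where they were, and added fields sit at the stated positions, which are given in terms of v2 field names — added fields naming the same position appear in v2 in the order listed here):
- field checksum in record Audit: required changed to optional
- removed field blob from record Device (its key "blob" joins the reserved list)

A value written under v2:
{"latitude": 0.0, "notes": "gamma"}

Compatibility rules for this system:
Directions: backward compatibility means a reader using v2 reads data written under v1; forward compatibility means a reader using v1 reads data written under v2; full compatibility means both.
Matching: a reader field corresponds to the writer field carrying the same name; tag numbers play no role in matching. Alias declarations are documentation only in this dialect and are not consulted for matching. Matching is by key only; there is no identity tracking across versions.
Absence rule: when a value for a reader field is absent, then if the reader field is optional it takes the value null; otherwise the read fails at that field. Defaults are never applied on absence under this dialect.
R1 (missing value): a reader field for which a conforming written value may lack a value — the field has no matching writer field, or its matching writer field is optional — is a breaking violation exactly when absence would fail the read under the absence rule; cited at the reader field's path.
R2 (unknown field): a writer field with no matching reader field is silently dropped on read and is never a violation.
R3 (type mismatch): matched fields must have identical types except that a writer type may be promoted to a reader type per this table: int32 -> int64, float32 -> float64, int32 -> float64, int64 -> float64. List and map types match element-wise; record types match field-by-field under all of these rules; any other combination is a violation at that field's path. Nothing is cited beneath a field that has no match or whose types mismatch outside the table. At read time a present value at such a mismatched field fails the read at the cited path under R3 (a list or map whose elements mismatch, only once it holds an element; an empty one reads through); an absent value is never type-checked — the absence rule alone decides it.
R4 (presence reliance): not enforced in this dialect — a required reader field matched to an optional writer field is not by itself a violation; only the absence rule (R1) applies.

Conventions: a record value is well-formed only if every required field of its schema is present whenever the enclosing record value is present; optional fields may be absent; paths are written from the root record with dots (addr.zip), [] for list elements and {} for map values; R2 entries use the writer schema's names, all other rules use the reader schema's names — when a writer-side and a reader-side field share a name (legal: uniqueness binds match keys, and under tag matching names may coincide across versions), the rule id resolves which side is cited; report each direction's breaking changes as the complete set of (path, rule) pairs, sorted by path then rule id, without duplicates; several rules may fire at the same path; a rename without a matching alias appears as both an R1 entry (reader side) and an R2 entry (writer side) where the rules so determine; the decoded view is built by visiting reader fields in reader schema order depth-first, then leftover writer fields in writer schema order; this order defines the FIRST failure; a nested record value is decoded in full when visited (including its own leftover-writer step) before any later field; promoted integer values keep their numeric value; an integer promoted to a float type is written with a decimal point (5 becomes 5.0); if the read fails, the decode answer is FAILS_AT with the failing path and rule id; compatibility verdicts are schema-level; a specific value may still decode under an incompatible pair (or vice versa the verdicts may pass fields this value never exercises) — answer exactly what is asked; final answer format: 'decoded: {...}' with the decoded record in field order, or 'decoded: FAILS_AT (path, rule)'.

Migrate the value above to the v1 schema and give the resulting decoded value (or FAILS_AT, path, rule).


arrows below run writer -> reader for Device
migrating the Device value to v1:
  codes := null (not supplied -> null)
  addr := null (not supplied -> null)
  latitude := 0.0
  notes := "gamma"
  avatar := null (not supplied -> null)
  blob := null (not supplied -> null)
  => decoded: {"codes": null, "addr": null, "latitude": 0.0, "notes": "gamma", "avatar": null, "blob": null}
diffs on Device not affecting the asked answer:
  field checksum in record Audit: required changed to optional -> changes Device's schema-level verdicts only — the decode of this value is the same
  removed field blob from record Device (its key "blob" joins the reserved list) -> no rule fires on it and the decoded Device view is identical with or without it

decoded: {"codes": null, "addr": null, "latitude": 0.0, "notes": "gamma", "avatar": null, "blob": null}


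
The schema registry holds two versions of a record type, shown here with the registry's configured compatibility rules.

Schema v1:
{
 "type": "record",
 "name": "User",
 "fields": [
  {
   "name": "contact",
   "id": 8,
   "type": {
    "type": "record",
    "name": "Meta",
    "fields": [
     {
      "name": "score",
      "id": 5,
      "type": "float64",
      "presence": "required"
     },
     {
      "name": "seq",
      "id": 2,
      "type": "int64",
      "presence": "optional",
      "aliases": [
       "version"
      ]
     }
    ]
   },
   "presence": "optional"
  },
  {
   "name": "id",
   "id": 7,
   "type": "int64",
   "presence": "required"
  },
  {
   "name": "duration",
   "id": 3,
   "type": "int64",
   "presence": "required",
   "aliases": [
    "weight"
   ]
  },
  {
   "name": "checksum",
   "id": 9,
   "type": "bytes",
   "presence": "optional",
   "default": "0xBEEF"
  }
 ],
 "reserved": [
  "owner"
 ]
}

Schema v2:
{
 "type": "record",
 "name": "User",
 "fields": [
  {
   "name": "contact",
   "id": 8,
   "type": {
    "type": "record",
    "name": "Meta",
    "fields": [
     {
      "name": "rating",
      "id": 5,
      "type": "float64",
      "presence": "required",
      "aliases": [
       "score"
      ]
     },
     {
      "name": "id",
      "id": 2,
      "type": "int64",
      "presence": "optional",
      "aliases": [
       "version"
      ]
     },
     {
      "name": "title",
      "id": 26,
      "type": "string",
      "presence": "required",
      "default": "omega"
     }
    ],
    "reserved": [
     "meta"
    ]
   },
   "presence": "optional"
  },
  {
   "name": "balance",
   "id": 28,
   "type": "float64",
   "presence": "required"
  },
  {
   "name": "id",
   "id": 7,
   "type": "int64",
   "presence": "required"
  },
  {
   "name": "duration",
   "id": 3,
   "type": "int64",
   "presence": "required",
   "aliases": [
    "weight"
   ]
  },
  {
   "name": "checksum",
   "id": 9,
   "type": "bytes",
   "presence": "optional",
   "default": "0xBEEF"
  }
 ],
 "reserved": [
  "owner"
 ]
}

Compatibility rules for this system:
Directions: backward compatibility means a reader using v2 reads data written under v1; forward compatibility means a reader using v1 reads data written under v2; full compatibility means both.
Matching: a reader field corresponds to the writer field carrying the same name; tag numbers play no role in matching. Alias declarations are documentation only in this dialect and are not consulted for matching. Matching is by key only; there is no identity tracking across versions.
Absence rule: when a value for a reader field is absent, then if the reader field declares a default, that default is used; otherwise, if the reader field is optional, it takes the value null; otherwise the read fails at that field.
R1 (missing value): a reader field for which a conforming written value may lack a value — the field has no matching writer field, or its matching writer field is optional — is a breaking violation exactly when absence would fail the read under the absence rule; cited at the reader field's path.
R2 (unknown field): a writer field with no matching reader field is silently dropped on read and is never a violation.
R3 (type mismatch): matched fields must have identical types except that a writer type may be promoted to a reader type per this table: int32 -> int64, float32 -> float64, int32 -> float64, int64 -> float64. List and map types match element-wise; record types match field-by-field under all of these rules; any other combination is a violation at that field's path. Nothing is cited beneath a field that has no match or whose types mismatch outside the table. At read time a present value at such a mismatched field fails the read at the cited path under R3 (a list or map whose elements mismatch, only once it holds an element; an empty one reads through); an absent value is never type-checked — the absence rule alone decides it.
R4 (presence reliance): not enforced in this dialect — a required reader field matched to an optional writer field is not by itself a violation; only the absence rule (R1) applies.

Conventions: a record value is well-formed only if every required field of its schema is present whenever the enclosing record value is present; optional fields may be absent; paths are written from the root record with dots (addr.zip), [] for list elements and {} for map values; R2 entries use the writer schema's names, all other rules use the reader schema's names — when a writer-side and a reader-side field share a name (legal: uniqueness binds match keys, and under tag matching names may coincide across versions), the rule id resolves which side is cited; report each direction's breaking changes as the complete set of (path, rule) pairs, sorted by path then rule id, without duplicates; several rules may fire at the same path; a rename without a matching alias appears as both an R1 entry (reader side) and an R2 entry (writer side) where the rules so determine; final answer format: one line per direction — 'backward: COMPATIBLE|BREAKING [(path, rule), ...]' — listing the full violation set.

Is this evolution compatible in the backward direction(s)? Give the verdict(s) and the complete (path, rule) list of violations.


arrows below run writer -> reader for User
backward pass over User, reader schema v2, writer schema v1:
  contact: Meta -> Meta, writer optional; from contact
  balance: no writer-side match
  id: int64 -> int64, writer required; from id
  duration: int64 -> int64, writer required; from duration
  checksum: bytes -> bytes, writer optional; from checksum
  contact.rating: no writer-side match
  contact.id: no writer-side match
  contact.title: no writer-side match
  leftover writer field: contact.score
  leftover writer field: contact.seq
  violation R1 at balance
  violation R1 at contact.rating
  => backward verdict for User: BREAKING, 2 violation(s)
diffs on User not affecting the asked answer:
  renamed field seq to id in record Meta -> no rule fires on it in User's dialect; the asked verdict holds
  added field title to record Meta: required string, tag 26, default "omega" (in v2 it sits last) -> no rule fires on it in User's dialect; the asked verdict holds

backward: BREAKING [(balance, R1), (contact.rating, R1)]
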